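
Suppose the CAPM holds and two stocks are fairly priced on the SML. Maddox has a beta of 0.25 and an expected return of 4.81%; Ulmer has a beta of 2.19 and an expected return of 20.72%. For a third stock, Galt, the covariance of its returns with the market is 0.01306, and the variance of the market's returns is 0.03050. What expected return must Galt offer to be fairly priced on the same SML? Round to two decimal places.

6.27%

MRP = (20.72% − 4.81%) / (2.19 − 0.25) = 8.2010%
R_f = 4.81% − 0.25 × 8.2010% = 2.7598%
β_Galt = Cov / Var(R_m) = 0.01306 / 0.03050 = 0.4282
E(R_Galt) = R_f + β × MRP = 2.7598% + 0.4282 × 8.2010% = 6.27%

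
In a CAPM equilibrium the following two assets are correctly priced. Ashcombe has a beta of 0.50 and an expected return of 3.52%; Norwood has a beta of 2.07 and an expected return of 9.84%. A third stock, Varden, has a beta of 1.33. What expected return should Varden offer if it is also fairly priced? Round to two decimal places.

6.86%

MRP (SML slope) = (9.84% − 3.52%) / (2.07 − 0.50) = 6.32% / 1.57 = 4.0255%
R_f (intercept) = 3.52% − 0.50 × 4.0255% = 1.5073%
E(R_Varden) = R_f + β × MRP = 1.5073% + 1.33 × 4.0255% = 6.86%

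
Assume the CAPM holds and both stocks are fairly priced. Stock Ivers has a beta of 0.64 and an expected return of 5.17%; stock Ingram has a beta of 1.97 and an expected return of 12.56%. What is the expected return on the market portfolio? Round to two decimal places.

7.17%

Both satisfy E(R) = R_f + β·MRP, so the slope of the SML is
MRP = (12.56% − 5.17%) / (1.97 − 0.64) = 7.39% / 1.33 = 5.5564%
R_f = E(R_Ivers) − β_Ivers·MRP = 5.17% − 0.64 × 5.5564% = 1.6139%
E(R_m) = R_f + MRP = 1.6139% + 5.5564% = 7.17%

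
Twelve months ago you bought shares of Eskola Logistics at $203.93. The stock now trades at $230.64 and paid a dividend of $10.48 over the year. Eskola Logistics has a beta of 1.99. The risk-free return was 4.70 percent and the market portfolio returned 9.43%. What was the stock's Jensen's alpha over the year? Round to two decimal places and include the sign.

Realised HPR = (P1 + D1 − P0) / P0 = (230.64 + 10.48 − 203.93) / 203.93 = 37.19 / 203.93 = 18.2366%
MRP = 9.43% − 4.70% = 4.73%
CAPM required = R_f + β·MRP = 4.70% + 1.99 × 4.73% = 14.1127%
α = realised − required = 18.2366% − 14.1127% = +4.12%

+4.12%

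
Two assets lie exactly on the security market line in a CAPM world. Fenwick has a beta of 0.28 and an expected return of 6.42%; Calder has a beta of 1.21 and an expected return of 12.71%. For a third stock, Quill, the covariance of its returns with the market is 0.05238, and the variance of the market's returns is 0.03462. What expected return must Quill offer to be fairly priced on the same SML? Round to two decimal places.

MRP = (12.71% − 6.42%) / (1.21 − 0.28) = 6.7634%
R_f = 6.42% − 0.28 × 6.7634% = 4.5262%
β_Quill = Cov / Var(R_m) = 0.05238 / 0.03462 = 1.5130
E(R_Quill) = R_f + β × MRP = 4.5262% + 1.5130 × 6.7634% = 14.76%

14.76%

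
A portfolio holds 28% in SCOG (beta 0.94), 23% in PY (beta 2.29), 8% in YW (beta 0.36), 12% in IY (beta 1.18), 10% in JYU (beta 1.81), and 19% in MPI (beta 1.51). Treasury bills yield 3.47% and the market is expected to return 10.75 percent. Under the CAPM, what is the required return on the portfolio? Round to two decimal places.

13.87%

β_P = Σ w_i β_i = 0.28×0.94 + 0.23×2.29 + 0.08×0.36 + 0.12×1.18 + 0.10×1.81 + 0.19×1.51 = 1.4282
MRP = 10.75% − 3.47% = 7.28%
E(R_P) = R_f + β_P × MRP = 3.47% + 1.4282 × 7.28% = 13.87%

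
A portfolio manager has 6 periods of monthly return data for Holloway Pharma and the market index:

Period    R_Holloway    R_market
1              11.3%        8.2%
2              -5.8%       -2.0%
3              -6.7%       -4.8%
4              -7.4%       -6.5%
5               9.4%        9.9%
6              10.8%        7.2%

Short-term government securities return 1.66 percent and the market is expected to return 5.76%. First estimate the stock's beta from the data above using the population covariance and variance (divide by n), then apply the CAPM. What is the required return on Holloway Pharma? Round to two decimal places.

Mean R_i = (11.3 − 5.8 − 6.7 − 7.4 + 9.4 + 10.8) / 6 = 1.9333%
Mean R_m = (8.2 − 2.0 − 4.8 − 6.5 + 9.9 + 7.2) / 6 = 2.0000%
Σ(R_i − R̄_i)(R_m − R̄_m) = 332.1400  ⇒  Cov = 332.1400 / 6 = 55.3567
Σ(R_m − R̄_m)² = 262.3800  ⇒  Var(R_m) = 262.3800 / 6 = 43.7300
β = Cov / Var(R_m) = 55.3567 / 43.7300 = 1.2659
MRP = 5.76% − 1.66% = 4.10%
E(R) = R_f + β × MRP = 1.66% + 1.2659 × 4.10% = 6.85%

6.85%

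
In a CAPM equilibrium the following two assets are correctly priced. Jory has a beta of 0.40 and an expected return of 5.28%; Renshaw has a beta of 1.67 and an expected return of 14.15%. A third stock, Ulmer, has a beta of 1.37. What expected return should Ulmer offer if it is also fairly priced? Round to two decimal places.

MRP (SML slope) = (14.15% − 5.28%) / (1.67 − 0.40) = 8.87% / 1.27 = 6.9843%
R_f (intercept) = 5.28% − 0.40 × 6.9843% = 2.4863%
E(R_Ulmer) = R_f + β × MRP = 2.4863% + 1.37 × 6.9843% = 12.05%

12.05%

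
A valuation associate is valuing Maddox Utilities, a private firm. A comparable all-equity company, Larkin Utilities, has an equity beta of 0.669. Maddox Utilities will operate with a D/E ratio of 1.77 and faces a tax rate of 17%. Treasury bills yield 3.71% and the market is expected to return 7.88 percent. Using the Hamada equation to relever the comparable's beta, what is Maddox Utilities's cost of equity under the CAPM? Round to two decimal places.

10.60%

β_L = β_U × [1 + (1 − t)(D/E)] = 0.669 × [1 + (1 − 0.17) × 1.77]
    = 0.669 × [1 + 0.83 × 1.77] = 0.669 × 2.4691 = 1.6518
MRP = 7.88% − 3.71% = 4.17%
E(R) = R_f + β_L × MRP = 3.71% + 1.6518 × 4.17% = 10.60%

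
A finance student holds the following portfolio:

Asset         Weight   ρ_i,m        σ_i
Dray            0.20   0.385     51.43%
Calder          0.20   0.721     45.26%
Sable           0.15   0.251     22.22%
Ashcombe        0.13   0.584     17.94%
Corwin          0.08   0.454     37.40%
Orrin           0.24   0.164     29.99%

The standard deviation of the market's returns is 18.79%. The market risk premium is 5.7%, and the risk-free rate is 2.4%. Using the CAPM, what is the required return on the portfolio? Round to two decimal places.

β_Dray = 0.385 × 51.43% / 18.79% = 1.0538
β_Calder = 0.721 × 45.26% / 18.79% = 1.7367
β_Sable = 0.251 × 22.22% / 18.79% = 0.2968
β_Ashcombe = 0.584 × 17.94% / 18.79% = 0.5576
β_Corwin = 0.454 × 37.40% / 18.79% = 0.9037
β_Orrin = 0.164 × 29.99% / 18.79% = 0.2618
β_P = Σ w_i β_i = 0.20×1.0538 + 0.20×1.7367 + 0.15×0.2968 + 0.13×0.5576 + 0.08×0.9037 + 0.24×0.2618 = 0.8102
E(R_P) = R_f + β_P × MRP = 2.4% + 0.8102 × 5.7% = 7.02%

7.02%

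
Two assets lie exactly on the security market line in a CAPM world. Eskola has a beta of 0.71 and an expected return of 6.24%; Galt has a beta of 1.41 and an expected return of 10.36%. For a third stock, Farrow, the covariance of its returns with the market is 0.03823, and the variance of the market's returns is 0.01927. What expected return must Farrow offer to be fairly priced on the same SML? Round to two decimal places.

MRP = (10.36% − 6.24%) / (1.41 − 0.71) = 5.8857%
R_f = 6.24% − 0.71 × 5.8857% = 2.0612%
β_Farrow = Cov / Var(R_m) = 0.03823 / 0.01927 = 1.9839
E(R_Farrow) = R_f + β × MRP = 2.0612% + 1.9839 × 5.8857% = 13.74%

13.74%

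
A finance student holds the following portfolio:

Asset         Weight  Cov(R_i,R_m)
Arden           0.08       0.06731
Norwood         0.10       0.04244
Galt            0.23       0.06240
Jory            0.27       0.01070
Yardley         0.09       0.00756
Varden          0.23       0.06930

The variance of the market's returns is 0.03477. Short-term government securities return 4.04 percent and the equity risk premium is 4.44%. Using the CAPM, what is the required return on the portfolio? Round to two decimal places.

β_Arden = 0.06731 / 0.03477 = 1.9359
β_Norwood = 0.04244 / 0.03477 = 1.2206
β_Galt = 0.06240 / 0.03477 = 1.7947
β_Jory = 0.01070 / 0.03477 = 0.3077
β_Yardley = 0.00756 / 0.03477 = 0.2174
β_Varden = 0.06930 / 0.03477 = 1.9931
β_P = Σ w_i β_i = 0.08×1.9359 + 0.10×1.2206 + 0.23×1.7947 + 0.27×0.3077 + 0.09×0.2174 + 0.23×1.9931 = 1.2508
E(R_P) = R_f + β_P × MRP = 4.04% + 1.2508 × 4.44% = 9.59%

9.59%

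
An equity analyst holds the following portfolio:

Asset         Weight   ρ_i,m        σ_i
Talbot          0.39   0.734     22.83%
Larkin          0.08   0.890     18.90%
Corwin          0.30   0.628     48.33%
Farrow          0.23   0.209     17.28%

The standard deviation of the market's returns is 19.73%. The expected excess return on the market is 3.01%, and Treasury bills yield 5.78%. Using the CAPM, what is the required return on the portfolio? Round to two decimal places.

8.50%

β_Talbot = 0.734 × 22.83% / 19.73% = 0.8493
β_Larkin = 0.890 × 18.90% / 19.73% = 0.8526
β_Corwin = 0.628 × 48.33% / 19.73% = 1.5383
β_Farrow = 0.209 × 17.28% / 19.73% = 0.1830
β_P = Σ w_i β_i = 0.39×0.8493 + 0.08×0.8526 + 0.30×1.5383 + 0.23×0.1830 = 0.9030
E(R_P) = R_f + β_P × MRP = 5.78% + 0.9030 × 3.01% = 8.50%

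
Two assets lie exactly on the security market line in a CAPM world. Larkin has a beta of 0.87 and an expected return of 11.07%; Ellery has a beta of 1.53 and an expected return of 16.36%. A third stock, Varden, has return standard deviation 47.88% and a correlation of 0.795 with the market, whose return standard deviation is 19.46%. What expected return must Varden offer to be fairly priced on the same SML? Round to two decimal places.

19.77%

MRP = (16.36% − 11.07%) / (1.53 − 0.87) = 8.0152%
R_f = 11.07% − 0.87 × 8.0152% = 4.0968%
β_Varden = ρ·σ_i/σ_m = 0.795 × 47.88 / 19.46 = 1.9560
E(R_Varden) = R_f + β × MRP = 4.0968% + 1.9560 × 8.0152% = 19.77%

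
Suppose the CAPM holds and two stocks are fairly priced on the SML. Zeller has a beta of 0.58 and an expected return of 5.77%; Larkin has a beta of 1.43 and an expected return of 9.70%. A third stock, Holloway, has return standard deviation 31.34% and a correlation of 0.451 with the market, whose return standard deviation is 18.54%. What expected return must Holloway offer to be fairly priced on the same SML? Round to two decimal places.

6.61%

MRP = (9.70% − 5.77%) / (1.43 − 0.58) = 4.6235%
R_f = 5.77% − 0.58 × 4.6235% = 3.0884%
β_Holloway = ρ·σ_i/σ_m = 0.451 × 31.34 / 18.54 = 0.7624
E(R_Holloway) = R_f + β × MRP = 3.0884% + 0.7624 × 4.6235% = 6.61%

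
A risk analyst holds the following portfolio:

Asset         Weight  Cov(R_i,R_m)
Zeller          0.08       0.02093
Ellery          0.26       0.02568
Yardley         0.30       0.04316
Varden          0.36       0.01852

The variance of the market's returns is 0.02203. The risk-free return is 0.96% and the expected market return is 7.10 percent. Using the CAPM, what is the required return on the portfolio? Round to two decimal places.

β_Zeller = 0.02093 / 0.02203 = 0.9501
β_Ellery = 0.02568 / 0.02203 = 1.1657
β_Yardley = 0.04316 / 0.02203 = 1.9591
β_Varden = 0.01852 / 0.02203 = 0.8407
β_P = Σ w_i β_i = 0.08×0.9501 + 0.26×1.1657 + 0.30×1.9591 + 0.36×0.8407 = 1.2695
MRP = 7.10% − 0.96% = 6.14%
E(R_P) = R_f + β_P × MRP = 0.96% + 1.2695 × 6.14% = 8.75%

8.75%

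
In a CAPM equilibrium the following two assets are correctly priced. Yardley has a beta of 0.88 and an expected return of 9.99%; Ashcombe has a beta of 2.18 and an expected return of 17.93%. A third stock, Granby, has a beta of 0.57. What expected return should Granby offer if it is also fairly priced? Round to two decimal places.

MRP (SML slope) = (17.93% − 9.99%) / (2.18 − 0.88) = 7.94% / 1.30 = 6.1077%
R_f (intercept) = 9.99% − 0.88 × 6.1077% = 4.6152%
E(R_Granby) = R_f + β × MRP = 4.6152% + 0.57 × 6.1077% = 8.10%

8.10%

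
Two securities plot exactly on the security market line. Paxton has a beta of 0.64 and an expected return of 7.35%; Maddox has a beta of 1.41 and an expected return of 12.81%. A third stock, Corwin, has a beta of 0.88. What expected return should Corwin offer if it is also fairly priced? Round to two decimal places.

9.05%

MRP (SML slope) = (12.81% − 7.35%) / (1.41 − 0.64) = 5.46% / 0.77 = 7.0909%
R_f (intercept) = 7.35% − 0.64 × 7.0909% = 2.8118%
E(R_Corwin) = R_f + β × MRP = 2.8118% + 0.88 × 7.0909% = 9.05%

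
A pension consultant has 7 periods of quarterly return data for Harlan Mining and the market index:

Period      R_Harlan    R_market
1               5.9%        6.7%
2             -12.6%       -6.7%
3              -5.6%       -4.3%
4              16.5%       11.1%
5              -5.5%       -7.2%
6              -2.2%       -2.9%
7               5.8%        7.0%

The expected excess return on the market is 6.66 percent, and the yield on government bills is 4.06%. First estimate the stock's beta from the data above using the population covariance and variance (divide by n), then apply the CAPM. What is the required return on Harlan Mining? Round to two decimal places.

Mean R_i = (5.9 − 12.6 − 5.6 + 16.5 − 5.5 − 2.2 + 5.8) / 7 = 0.3286%
Mean R_m = (6.7 − 6.7 − 4.3 + 11.1 − 7.2 − 2.9 + 7.0) / 7 = 0.5286%
Σ(R_i − R̄_i)(R_m − R̄_m) = 416.5443  ⇒  Cov = 416.5443 / 7 = 59.5063
Σ(R_m − R̄_m)² = 338.7743  ⇒  Var(R_m) = 338.7743 / 7 = 48.3963
β = Cov / Var(R_m) = 59.5063 / 48.3963 = 1.2296
E(R) = R_f + β × MRP = 4.06% + 1.2296 × 6.66% = 12.25%

12.25%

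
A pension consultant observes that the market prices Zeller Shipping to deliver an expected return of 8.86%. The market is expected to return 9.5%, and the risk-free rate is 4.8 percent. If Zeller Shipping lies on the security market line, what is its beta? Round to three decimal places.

MRP = 9.5% − 4.8% = 4.70%
β = (E(R) − R_f) / MRP = (8.86% − 4.8%) / 4.7% = 4.06% / 4.7% = 0.864

0.864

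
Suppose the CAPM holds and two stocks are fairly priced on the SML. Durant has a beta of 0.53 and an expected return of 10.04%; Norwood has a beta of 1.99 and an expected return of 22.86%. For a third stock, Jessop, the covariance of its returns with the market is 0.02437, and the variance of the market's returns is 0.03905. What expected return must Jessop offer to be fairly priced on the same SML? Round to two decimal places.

MRP = (22.86% − 10.04%) / (1.99 − 0.53) = 8.7808%
R_f = 10.04% − 0.53 × 8.7808% = 5.3862%
β_Jessop = Cov / Var(R_m) = 0.02437 / 0.03905 = 0.6241
E(R_Jessop) = R_f + β × MRP = 5.3862% + 0.6241 × 8.7808% = 10.87%

10.87%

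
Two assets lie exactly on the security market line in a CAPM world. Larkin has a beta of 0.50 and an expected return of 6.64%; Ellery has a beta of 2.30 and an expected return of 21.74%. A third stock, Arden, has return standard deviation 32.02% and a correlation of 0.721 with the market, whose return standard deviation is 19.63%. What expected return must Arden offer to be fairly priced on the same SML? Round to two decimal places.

MRP = (21.74% − 6.64%) / (2.30 − 0.50) = 8.3889%
R_f = 6.64% − 0.50 × 8.3889% = 2.4456%
β_Arden = ρ·σ_i/σ_m = 0.721 × 32.02 / 19.63 = 1.1761
E(R_Arden) = R_f + β × MRP = 2.4456% + 1.1761 × 8.3889% = 12.31%

12.31%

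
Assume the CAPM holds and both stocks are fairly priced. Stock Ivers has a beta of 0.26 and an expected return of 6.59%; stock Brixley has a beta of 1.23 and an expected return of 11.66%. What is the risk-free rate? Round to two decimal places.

Both satisfy E(R) = R_f + β·MRP, so the slope of the SML is
MRP = (11.66% − 6.59%) / (1.23 − 0.26) = 5.07% / 0.97 = 5.2268%
R_f = E(R_Ivers) − β_Ivers·MRP = 6.59% − 0.26 × 5.2268% = 5.2310%

5.23%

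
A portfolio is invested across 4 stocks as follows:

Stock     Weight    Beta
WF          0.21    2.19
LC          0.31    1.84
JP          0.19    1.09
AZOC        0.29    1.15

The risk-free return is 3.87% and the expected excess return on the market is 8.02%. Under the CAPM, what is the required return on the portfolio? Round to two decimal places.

16.47%

β_P = Σ w_i β_i = 0.21×2.19 + 0.31×1.84 + 0.19×1.09 + 0.29×1.15 = 1.5709
E(R_P) = R_f + β_P × MRP = 3.87% + 1.5709 × 8.02% = 16.47%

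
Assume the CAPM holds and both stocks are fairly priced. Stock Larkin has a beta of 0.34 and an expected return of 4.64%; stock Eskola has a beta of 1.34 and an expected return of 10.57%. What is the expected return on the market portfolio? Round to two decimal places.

8.55%

Both satisfy E(R) = R_f + β·MRP, so the slope of the SML is
MRP = (10.57% − 4.64%) / (1.34 − 0.34) = 5.93% / 1.00 = 5.9300%
R_f = E(R_Larkin) − β_Larkin·MRP = 4.64% − 0.34 × 5.9300% = 2.6238%
E(R_m) = R_f + MRP = 2.6238% + 5.9300% = 8.55%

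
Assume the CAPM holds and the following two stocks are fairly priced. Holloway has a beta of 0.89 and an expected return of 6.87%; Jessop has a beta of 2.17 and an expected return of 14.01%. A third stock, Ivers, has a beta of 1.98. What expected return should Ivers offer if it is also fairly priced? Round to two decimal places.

12.95%

MRP (SML slope) = (14.01% − 6.87%) / (2.17 − 0.89) = 7.14% / 1.28 = 5.5781%
R_f (intercept) = 6.87% − 0.89 × 5.5781% = 1.9055%
E(R_Ivers) = R_f + β × MRP = 1.9055% + 1.98 × 5.5781% = 12.95%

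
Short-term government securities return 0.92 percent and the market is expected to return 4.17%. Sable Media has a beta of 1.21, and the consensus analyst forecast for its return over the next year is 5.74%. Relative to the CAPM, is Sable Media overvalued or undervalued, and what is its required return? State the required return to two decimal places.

Undervalued; required return 4.85%

MRP = 4.17% − 0.92% = 3.25%
Required return = R_f + β·MRP = 0.92% + 1.21 × 3.25% = 4.85%
Forecast 5.74% > required 4.85% → the stock plots above the SML → undervalued.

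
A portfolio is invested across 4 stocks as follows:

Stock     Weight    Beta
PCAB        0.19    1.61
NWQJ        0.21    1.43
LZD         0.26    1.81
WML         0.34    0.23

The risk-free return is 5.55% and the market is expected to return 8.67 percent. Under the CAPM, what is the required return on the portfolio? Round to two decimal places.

β_P = Σ w_i β_i = 0.19×1.61 + 0.21×1.43 + 0.26×1.81 + 0.34×0.23 = 1.1550
MRP = 8.67% − 5.55% = 3.12%
E(R_P) = R_f + β_P × MRP = 5.55% + 1.1550 × 3.12% = 9.15%

9.15%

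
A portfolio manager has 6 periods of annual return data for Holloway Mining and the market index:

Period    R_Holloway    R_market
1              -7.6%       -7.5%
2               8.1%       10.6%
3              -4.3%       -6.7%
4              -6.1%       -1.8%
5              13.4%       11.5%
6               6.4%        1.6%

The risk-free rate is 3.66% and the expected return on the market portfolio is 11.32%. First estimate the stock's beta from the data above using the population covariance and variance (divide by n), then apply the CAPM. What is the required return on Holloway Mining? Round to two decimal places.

11.15%

Mean R_i = (-7.6 + 8.1 − 4.3 − 6.1 + 13.4 + 6.4) / 6 = 1.6500%
Mean R_m = (-7.5 + 10.6 − 6.7 − 1.8 + 11.5 + 1.6) / 6 = 1.2833%
Σ(R_i − R̄_i)(R_m − R̄_m) = 334.2850  ⇒  Cov = 334.2850 / 6 = 55.7142
Σ(R_m − R̄_m)² = 341.6683  ⇒  Var(R_m) = 341.6683 / 6 = 56.9447
β = Cov / Var(R_m) = 55.7142 / 56.9447 = 0.9784
MRP = 11.32% − 3.66% = 7.66%
E(R) = R_f + β × MRP = 3.66% + 0.9784 × 7.66% = 11.15%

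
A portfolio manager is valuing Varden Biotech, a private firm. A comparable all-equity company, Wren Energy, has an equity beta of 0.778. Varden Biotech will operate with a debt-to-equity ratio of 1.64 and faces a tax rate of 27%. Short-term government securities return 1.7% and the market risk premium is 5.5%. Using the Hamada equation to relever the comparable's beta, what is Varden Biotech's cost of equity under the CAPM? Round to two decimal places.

11.10%

β_L = β_U × [1 + (1 − t)(D/E)] = 0.778 × [1 + (1 − 0.27) × 1.64]
    = 0.778 × [1 + 0.73 × 1.64] = 0.778 × 2.1972 = 1.7094
E(R) = R_f + β_L × MRP = 1.7% + 1.7094 × 5.5% = 11.10%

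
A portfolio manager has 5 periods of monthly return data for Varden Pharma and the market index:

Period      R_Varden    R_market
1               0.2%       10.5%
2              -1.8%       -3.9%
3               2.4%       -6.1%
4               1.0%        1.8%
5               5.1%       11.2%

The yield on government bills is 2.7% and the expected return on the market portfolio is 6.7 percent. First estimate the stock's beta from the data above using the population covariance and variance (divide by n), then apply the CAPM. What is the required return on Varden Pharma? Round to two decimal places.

3.25%

Mean R_i = (0.2 − 1.8 + 2.4 + 1.0 + 5.1) / 5 = 1.3800%
Mean R_m = (10.5 − 3.9 − 6.1 + 1.8 + 11.2) / 5 = 2.7000%
Σ(R_i − R̄_i)(R_m − R̄_m) = 34.7700  ⇒  Cov = 34.7700 / 5 = 6.9540
Σ(R_m − R̄_m)² = 254.9000  ⇒  Var(R_m) = 254.9000 / 5 = 50.9800
β = Cov / Var(R_m) = 6.9540 / 50.9800 = 0.1364
MRP = 6.7% − 2.7% = 4.00%
E(R) = R_f + β × MRP = 2.7% + 0.1364 × 4.0% = 3.25%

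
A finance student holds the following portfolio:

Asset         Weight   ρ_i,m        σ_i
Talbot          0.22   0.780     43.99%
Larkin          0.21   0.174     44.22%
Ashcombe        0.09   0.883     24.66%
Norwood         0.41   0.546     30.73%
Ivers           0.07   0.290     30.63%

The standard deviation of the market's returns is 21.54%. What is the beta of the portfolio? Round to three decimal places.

β_Talbot = 0.780 × 43.99% / 21.54% = 1.5930
β_Larkin = 0.174 × 44.22% / 21.54% = 0.3572
β_Ashcombe = 0.883 × 24.66% / 21.54% = 1.0109
β_Norwood = 0.546 × 30.73% / 21.54% = 0.7789
β_Ivers = 0.290 × 30.63% / 21.54% = 0.4124
β_P = Σ w_i β_i = 0.22×1.5930 + 0.21×0.3572 + 0.09×1.0109 + 0.41×0.7789 + 0.07×0.4124 = 0.8647

0.865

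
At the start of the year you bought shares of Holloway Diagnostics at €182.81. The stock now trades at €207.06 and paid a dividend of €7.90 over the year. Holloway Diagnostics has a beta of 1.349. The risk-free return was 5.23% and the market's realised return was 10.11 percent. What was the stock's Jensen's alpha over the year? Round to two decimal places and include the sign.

Realised HPR = (P1 + D1 − P0) / P0 = (207.06 + 7.90 − 182.81) / 182.81 = 32.15 / 182.81 = 17.5866%
MRP = 10.11% − 5.23% = 4.88%
CAPM required = R_f + β·MRP = 5.23% + 1.349 × 4.88% = 11.81312%
α = realised − required = 17.5866% − 11.81312% = +5.77%

+5.77%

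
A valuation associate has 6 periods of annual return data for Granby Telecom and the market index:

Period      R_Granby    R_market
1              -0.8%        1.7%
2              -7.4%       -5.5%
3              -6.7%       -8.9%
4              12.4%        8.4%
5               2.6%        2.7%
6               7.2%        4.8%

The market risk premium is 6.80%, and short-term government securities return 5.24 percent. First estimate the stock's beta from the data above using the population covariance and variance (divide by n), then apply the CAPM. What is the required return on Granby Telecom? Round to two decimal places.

Mean R_i = (-0.8 − 7.4 − 6.7 + 12.4 + 2.6 + 7.2) / 6 = 1.2167%
Mean R_m = (1.7 − 5.5 − 8.9 + 8.4 + 2.7 + 4.8) / 6 = 0.5333%
Σ(R_i − R̄_i)(R_m − R̄_m) = 240.8167  ⇒  Cov = 240.8167 / 6 = 40.1361
Σ(R_m − R̄_m)² = 211.5333  ⇒  Var(R_m) = 211.5333 / 6 = 35.2556
β = Cov / Var(R_m) = 40.1361 / 35.2556 = 1.1384
E(R) = R_f + β × MRP = 5.24% + 1.1384 × 6.80% = 12.98%

12.98%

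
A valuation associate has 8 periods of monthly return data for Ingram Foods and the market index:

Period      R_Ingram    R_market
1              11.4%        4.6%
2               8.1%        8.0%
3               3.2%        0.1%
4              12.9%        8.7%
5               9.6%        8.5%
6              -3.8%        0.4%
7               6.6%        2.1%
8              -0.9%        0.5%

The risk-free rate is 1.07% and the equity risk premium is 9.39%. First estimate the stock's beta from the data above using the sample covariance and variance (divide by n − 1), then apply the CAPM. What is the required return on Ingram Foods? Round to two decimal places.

12.93%

Mean R_i = (11.4 + 8.1 + 3.2 + 12.9 + 9.6 − 3.8 + 6.6 − 0.9) / 8 = 5.8875%
Mean R_m = (4.6 + 8.0 + 0.1 + 8.7 + 8.5 + 0.4 + 2.1 + 0.5) / 8 = 4.1125%
Σ(R_i − R̄_i)(R_m − R̄_m) = 129.5813  ⇒  Cov = 129.5813 / 7 = 18.5116
Σ(R_m − R̄_m)² = 102.6288  ⇒  Var(R_m) = 102.6288 / 7 = 14.6613
β = Cov / Var(R_m) = 18.5116 / 14.6613 = 1.2626
E(R) = R_f + β × MRP = 1.07% + 1.2626 × 9.39% = 12.93%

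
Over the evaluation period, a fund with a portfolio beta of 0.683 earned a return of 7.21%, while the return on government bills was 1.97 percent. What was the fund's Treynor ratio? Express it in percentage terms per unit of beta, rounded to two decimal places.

Treynor = (R_P − R_f) / β_P = (7.21% − 1.97%) / 0.6830 = 5.24% / 0.6830 = 7.67%

7.67%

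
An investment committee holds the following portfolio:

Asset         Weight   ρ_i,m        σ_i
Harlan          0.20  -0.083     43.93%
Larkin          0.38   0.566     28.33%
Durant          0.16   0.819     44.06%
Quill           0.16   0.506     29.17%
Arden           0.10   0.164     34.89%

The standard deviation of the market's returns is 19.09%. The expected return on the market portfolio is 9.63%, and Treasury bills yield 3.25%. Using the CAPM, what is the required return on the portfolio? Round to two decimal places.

β_Harlan = -0.083 × 43.93% / 19.09% = -0.1910
β_Larkin = 0.566 × 28.33% / 19.09% = 0.8400
β_Durant = 0.819 × 44.06% / 19.09% = 1.8903
β_Quill = 0.506 × 29.17% / 19.09% = 0.7732
β_Arden = 0.164 × 34.89% / 19.09% = 0.2997
β_P = Σ w_i β_i = 0.20×-0.1910 + 0.38×0.8400 + 0.16×1.8903 + 0.16×0.7732 + 0.10×0.2997 = 0.7371
MRP = 9.63% − 3.25% = 6.38%
E(R_P) = R_f + β_P × MRP = 3.25% + 0.7371 × 6.38% = 7.95%

7.95%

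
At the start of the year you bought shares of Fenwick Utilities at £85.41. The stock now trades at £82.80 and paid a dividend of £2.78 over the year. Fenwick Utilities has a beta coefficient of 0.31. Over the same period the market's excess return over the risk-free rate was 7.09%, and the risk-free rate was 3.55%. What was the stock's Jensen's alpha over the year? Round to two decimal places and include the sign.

-5.55%

Realised HPR = (P1 + D1 − P0) / P0 = (82.80 + 2.78 − 85.41) / 85.41 = 0.17 / 85.41 = 0.1990%
CAPM required = R_f + β·MRP = 3.55% + 0.31 × 7.09% = 5.7479%
α = realised − required = 0.1990% − 5.7479% = -5.55%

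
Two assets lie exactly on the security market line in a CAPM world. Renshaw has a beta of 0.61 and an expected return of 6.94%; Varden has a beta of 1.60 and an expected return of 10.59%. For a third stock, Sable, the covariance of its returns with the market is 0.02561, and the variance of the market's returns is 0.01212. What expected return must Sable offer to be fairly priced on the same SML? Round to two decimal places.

12.48%

MRP = (10.59% − 6.94%) / (1.60 − 0.61) = 3.6869%
R_f = 6.94% − 0.61 × 3.6869% = 4.6910%
β_Sable = Cov / Var(R_m) = 0.02561 / 0.01212 = 2.1130
E(R_Sable) = R_f + β × MRP = 4.6910% + 2.1130 × 3.6869% = 12.48%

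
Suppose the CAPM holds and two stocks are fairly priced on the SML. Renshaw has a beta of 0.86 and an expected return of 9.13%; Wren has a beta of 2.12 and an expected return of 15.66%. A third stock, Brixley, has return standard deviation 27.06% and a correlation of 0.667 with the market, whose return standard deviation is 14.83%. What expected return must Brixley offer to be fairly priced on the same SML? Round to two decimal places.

10.98%

MRP = (15.66% − 9.13%) / (2.12 − 0.86) = 5.1825%
R_f = 9.13% − 0.86 × 5.1825% = 4.6731%
β_Brixley = ρ·σ_i/σ_m = 0.667 × 27.06 / 14.83 = 1.2171
E(R_Brixley) = R_f + β × MRP = 4.6731% + 1.2171 × 5.1825% = 10.98%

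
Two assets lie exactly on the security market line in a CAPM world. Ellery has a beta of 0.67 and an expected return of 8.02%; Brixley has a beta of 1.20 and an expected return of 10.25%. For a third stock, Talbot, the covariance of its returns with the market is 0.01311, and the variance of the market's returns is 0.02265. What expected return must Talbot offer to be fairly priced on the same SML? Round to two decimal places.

7.64%

MRP = (10.25% − 8.02%) / (1.20 − 0.67) = 4.2075%
R_f = 8.02% − 0.67 × 4.2075% = 5.2010%
β_Talbot = Cov / Var(R_m) = 0.01311 / 0.02265 = 0.5788
E(R_Talbot) = R_f + β × MRP = 5.2010% + 0.5788 × 4.2075% = 7.64%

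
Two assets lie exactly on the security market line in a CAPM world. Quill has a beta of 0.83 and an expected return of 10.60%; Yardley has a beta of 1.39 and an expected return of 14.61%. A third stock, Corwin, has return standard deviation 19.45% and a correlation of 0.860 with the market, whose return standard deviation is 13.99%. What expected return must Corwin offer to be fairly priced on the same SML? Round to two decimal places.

MRP = (14.61% − 10.60%) / (1.39 − 0.83) = 7.1607%
R_f = 10.60% − 0.83 × 7.1607% = 4.6566%
β_Corwin = ρ·σ_i/σ_m = 0.860 × 19.45 / 13.99 = 1.1956
E(R_Corwin) = R_f + β × MRP = 4.6566% + 1.1956 × 7.1607% = 13.22%

13.22%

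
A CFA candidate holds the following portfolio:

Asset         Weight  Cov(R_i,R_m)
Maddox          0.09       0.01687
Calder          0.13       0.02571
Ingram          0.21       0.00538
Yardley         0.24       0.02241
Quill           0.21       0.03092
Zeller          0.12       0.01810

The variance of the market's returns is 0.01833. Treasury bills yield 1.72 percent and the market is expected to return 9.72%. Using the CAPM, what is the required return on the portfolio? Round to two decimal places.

β_Maddox = 0.01687 / 0.01833 = 0.9203
β_Calder = 0.02571 / 0.01833 = 1.4026
β_Ingram = 0.00538 / 0.01833 = 0.2935
β_Yardley = 0.02241 / 0.01833 = 1.2226
β_Quill = 0.03092 / 0.01833 = 1.6869
β_Zeller = 0.01810 / 0.01833 = 0.9875
β_P = Σ w_i β_i = 0.09×0.9203 + 0.13×1.4026 + 0.21×0.2935 + 0.24×1.2226 + 0.21×1.6869 + 0.12×0.9875 = 1.0930
MRP = 9.72% − 1.72% = 8.00%
E(R_P) = R_f + β_P × MRP = 1.72% + 1.0930 × 8.00% = 10.46%

10.46%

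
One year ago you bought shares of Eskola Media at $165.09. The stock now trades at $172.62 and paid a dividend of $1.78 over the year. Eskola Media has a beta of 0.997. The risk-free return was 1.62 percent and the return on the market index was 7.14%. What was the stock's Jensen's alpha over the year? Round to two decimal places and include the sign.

Realised HPR = (P1 + D1 − P0) / P0 = (172.62 + 1.78 − 165.09) / 165.09 = 9.31 / 165.09 = 5.6393%
MRP = 7.14% − 1.62% = 5.52%
CAPM required = R_f + β·MRP = 1.62% + 0.997 × 5.52% = 7.12344%
α = realised − required = 5.6393% − 7.12344% = -1.48%

-1.48%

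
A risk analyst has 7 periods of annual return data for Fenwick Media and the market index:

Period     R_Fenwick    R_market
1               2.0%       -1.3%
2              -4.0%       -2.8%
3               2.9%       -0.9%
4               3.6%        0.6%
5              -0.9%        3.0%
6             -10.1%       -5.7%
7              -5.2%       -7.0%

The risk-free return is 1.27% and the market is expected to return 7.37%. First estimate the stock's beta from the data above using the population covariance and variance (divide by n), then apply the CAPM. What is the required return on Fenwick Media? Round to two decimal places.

Mean R_i = (2.0 − 4.0 + 2.9 + 3.6 − 0.9 − 10.1 − 5.2) / 7 = -1.6714%
Mean R_m = (-1.3 − 2.8 − 0.9 + 0.6 + 3.0 − 5.7 − 7.0) / 7 = -2.0143%
Σ(R_i − R̄_i)(R_m − R̄_m) = 75.8529  ⇒  Cov = 75.8529 / 7 = 10.8361
Σ(R_m − R̄_m)² = 72.7886  ⇒  Var(R_m) = 72.7886 / 7 = 10.3984
β = Cov / Var(R_m) = 10.8361 / 10.3984 = 1.0421
MRP = 7.37% − 1.27% = 6.10%
E(R) = R_f + β × MRP = 1.27% + 1.0421 × 6.10% = 7.63%

7.63%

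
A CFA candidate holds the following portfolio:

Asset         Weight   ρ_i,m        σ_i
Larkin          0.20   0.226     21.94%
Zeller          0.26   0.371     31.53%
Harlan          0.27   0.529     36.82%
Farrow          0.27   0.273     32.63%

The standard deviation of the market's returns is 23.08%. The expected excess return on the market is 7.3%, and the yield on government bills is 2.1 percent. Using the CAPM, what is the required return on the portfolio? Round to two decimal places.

β_Larkin = 0.226 × 21.94% / 23.08% = 0.2148
β_Zeller = 0.371 × 31.53% / 23.08% = 0.5068
β_Harlan = 0.529 × 36.82% / 23.08% = 0.8439
β_Farrow = 0.273 × 32.63% / 23.08% = 0.3860
β_P = Σ w_i β_i = 0.20×0.2148 + 0.26×0.5068 + 0.27×0.8439 + 0.27×0.3860 = 0.5068
E(R_P) = R_f + β_P × MRP = 2.1% + 0.5068 × 7.3% = 5.80%

5.80%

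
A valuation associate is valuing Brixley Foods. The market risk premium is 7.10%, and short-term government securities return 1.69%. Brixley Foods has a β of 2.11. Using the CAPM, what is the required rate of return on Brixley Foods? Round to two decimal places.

E(R) = R_f + β × MRP = 1.69% + 2.11 × 7.10% = 16.67%

16.67%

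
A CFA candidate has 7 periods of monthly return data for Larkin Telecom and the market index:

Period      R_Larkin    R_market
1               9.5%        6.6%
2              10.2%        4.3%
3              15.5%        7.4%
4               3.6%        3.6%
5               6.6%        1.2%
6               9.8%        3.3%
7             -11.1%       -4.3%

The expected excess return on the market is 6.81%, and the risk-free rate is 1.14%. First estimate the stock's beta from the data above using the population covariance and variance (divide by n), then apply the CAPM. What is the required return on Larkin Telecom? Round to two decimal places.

14.86%

Mean R_i = (9.5 + 10.2 + 15.5 + 3.6 + 6.6 + 9.8 − 11.1) / 7 = 6.3000%
Mean R_m = (6.6 + 4.3 + 7.4 + 3.6 + 1.2 + 3.3 − 4.3) / 7 = 3.1571%
Σ(R_i − R̄_i)(R_m − R̄_m) = 182.9800  ⇒  Cov = 182.9800 / 7 = 26.1400
Σ(R_m − R̄_m)² = 90.8171  ⇒  Var(R_m) = 90.8171 / 7 = 12.9739
β = Cov / Var(R_m) = 26.1400 / 12.9739 = 2.0148
E(R) = R_f + β × MRP = 1.14% + 2.0148 × 6.81% = 14.86%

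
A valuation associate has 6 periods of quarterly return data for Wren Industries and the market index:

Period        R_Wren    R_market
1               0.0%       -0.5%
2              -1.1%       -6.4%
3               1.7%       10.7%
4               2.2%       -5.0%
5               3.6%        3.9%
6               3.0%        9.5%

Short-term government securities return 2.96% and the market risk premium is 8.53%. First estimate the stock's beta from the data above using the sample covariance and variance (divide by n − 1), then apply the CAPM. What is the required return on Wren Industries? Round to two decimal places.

Mean R_i = (0.0 − 1.1 + 1.7 + 2.2 + 3.6 + 3.0) / 6 = 1.5667%
Mean R_m = (-0.5 − 6.4 + 10.7 − 5.0 + 3.9 + 9.5) / 6 = 2.0333%
Σ(R_i − R̄_i)(R_m − R̄_m) = 37.6567  ⇒  Cov = 37.6567 / 5 = 7.5313
Σ(R_m − R̄_m)² = 261.3533  ⇒  Var(R_m) = 261.3533 / 5 = 52.2707
β = Cov / Var(R_m) = 7.5313 / 52.2707 = 0.1441
E(R) = R_f + β × MRP = 2.96% + 0.1441 × 8.53% = 4.19%

4.19%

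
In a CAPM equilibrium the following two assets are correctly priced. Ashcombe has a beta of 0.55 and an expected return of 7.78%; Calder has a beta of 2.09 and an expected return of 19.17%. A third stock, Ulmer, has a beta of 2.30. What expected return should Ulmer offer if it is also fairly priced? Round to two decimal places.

20.72%

MRP (SML slope) = (19.17% − 7.78%) / (2.09 − 0.55) = 11.39% / 1.54 = 7.3961%
R_f (intercept) = 7.78% − 0.55 × 7.3961% = 3.7121%
E(R_Ulmer) = R_f + β × MRP = 3.7121% + 2.30 × 7.3961% = 20.72%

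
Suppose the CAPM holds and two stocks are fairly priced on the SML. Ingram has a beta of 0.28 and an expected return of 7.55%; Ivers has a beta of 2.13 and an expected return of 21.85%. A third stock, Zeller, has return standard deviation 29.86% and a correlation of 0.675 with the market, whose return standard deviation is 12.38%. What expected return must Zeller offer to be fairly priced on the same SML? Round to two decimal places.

MRP = (21.85% − 7.55%) / (2.13 − 0.28) = 7.7297%
R_f = 7.55% − 0.28 × 7.7297% = 5.3857%
β_Zeller = ρ·σ_i/σ_m = 0.675 × 29.86 / 12.38 = 1.6281
E(R_Zeller) = R_f + β × MRP = 5.3857% + 1.6281 × 7.7297% = 17.97%

17.97%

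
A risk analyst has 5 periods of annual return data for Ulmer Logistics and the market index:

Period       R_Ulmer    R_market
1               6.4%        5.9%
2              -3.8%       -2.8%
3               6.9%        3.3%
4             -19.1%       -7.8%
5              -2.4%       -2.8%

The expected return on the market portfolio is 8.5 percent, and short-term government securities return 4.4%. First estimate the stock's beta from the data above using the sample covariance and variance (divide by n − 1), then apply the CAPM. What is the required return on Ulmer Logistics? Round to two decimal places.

Mean R_i = (6.4 − 3.8 + 6.9 − 19.1 − 2.4) / 5 = -2.4000%
Mean R_m = (5.9 − 2.8 + 3.3 − 7.8 − 2.8) / 5 = -0.8400%
Σ(R_i − R̄_i)(R_m − R̄_m) = 216.7900  ⇒  Cov = 216.7900 / 4 = 54.1975
Σ(R_m − R̄_m)² = 118.6920  ⇒  Var(R_m) = 118.6920 / 4 = 29.6730
β = Cov / Var(R_m) = 54.1975 / 29.6730 = 1.8265
MRP = 8.5% − 4.4% = 4.10%
E(R) = R_f + β × MRP = 4.4% + 1.8265 × 4.1% = 11.89%

11.89%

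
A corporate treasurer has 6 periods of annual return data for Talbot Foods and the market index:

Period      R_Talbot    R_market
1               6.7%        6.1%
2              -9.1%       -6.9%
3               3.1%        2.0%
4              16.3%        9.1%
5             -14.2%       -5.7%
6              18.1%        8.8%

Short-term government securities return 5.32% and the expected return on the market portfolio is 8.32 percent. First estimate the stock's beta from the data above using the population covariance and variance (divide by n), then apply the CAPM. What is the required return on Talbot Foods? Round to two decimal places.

Mean R_i = (6.7 − 9.1 + 3.1 + 16.3 − 14.2 + 18.1) / 6 = 3.4833%
Mean R_m = (6.1 − 6.9 + 2.0 + 9.1 − 5.7 + 8.8) / 6 = 2.2333%
Σ(R_i − R̄_i)(R_m − R̄_m) = 451.7333  ⇒  Cov = 451.7333 / 6 = 75.2889
Σ(R_m − R̄_m)² = 251.6333  ⇒  Var(R_m) = 251.6333 / 6 = 41.9389
β = Cov / Var(R_m) = 75.2889 / 41.9389 = 1.7952
MRP = 8.32% − 5.32% = 3.00%
E(R) = R_f + β × MRP = 5.32% + 1.7952 × 3.00% = 10.71%

10.71%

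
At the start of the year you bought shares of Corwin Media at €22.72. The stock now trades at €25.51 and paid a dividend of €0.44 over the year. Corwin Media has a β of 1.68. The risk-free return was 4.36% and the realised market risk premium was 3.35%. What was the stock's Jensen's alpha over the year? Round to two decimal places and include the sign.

+4.23%

Realised HPR = (P1 + D1 − P0) / P0 = (25.51 + 0.44 − 22.72) / 22.72 = 3.23 / 22.72 = 14.2165%
CAPM required = R_f + β·MRP = 4.36% + 1.68 × 3.35% = 9.9880%
α = realised − required = 14.2165% − 9.9880% = +4.23%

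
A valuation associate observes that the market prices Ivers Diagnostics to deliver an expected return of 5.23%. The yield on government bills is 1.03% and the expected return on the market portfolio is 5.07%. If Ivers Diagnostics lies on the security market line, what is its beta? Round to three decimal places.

MRP = 5.07% − 1.03% = 4.04%
β = (E(R) − R_f) / MRP = (5.23% − 1.03%) / 4.04% = 4.20% / 4.04% = 1.040

1.040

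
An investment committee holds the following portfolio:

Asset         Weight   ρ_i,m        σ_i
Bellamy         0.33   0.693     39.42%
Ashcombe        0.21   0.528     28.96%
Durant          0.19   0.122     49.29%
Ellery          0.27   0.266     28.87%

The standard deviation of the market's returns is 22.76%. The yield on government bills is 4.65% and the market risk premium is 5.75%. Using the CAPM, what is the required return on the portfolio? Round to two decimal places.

8.55%

β_Bellamy = 0.693 × 39.42% / 22.76% = 1.2003
β_Ashcombe = 0.528 × 28.96% / 22.76% = 0.6718
β_Durant = 0.122 × 49.29% / 22.76% = 0.2642
β_Ellery = 0.266 × 28.87% / 22.76% = 0.3374
β_P = Σ w_i β_i = 0.33×1.2003 + 0.21×0.6718 + 0.19×0.2642 + 0.27×0.3374 = 0.6785
E(R_P) = R_f + β_P × MRP = 4.65% + 0.6785 × 5.75% = 8.55%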